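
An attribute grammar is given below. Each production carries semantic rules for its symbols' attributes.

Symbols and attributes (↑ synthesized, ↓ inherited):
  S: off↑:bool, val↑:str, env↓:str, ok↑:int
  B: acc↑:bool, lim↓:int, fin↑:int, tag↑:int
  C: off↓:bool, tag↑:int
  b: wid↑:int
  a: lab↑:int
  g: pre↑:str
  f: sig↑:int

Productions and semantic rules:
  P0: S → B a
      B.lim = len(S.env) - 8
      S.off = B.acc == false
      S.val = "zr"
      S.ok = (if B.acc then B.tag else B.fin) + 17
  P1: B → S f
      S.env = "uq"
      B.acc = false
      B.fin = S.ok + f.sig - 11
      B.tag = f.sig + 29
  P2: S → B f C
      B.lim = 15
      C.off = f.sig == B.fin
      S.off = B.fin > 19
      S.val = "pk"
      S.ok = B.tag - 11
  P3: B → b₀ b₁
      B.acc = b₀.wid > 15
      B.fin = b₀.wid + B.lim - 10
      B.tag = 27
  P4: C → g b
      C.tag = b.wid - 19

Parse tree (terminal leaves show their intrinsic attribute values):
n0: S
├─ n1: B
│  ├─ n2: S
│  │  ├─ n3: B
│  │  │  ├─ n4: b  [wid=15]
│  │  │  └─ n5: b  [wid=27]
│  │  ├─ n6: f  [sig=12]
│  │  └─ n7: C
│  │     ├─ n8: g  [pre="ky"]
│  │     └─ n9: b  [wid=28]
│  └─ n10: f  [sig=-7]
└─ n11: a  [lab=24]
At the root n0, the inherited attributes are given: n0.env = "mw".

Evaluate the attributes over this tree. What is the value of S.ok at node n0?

15

1. n0.env = "mw"  [given at root]
2. n1.lim = -6  [len(S.env) - 8]
3. n2.env = "uq"  ["uq"]
4. n3.lim = 15  [15]
5. n4.wid = 15  [terminal]
6. n5.wid = 27  [terminal]
7. n3.acc = false  [b₀.wid > 15]
8. n3.fin = 20  [b₀.wid + B.lim - 10]
9. n3.tag = 27  [27]
10. n6.sig = 12  [terminal]
11. n7.off = false  [f.sig == B.fin]
12. n8.pre = "ky"  [terminal]
13. n9.wid = 28  [terminal]
14. n7.tag = 9  [b.wid - 19]
15. n2.off = true  [B.fin > 19]
16. n2.val = "pk"  ["pk"]
17. n2.ok = 16  [B.tag - 11]
18. n10.sig = -7  [terminal]
19. n1.acc = false  [false]
20. n1.fin = -2  [S.ok + f.sig - 11]
21. n1.tag = 22  [f.sig + 29]
22. n11.lab = 24  [terminal]
23. n0.off = true  [B.acc == false]
24. n0.val = "zr"  ["zr"]
25. n0.ok = 15  [(if B.acc then B.tag else B.fin) + 17]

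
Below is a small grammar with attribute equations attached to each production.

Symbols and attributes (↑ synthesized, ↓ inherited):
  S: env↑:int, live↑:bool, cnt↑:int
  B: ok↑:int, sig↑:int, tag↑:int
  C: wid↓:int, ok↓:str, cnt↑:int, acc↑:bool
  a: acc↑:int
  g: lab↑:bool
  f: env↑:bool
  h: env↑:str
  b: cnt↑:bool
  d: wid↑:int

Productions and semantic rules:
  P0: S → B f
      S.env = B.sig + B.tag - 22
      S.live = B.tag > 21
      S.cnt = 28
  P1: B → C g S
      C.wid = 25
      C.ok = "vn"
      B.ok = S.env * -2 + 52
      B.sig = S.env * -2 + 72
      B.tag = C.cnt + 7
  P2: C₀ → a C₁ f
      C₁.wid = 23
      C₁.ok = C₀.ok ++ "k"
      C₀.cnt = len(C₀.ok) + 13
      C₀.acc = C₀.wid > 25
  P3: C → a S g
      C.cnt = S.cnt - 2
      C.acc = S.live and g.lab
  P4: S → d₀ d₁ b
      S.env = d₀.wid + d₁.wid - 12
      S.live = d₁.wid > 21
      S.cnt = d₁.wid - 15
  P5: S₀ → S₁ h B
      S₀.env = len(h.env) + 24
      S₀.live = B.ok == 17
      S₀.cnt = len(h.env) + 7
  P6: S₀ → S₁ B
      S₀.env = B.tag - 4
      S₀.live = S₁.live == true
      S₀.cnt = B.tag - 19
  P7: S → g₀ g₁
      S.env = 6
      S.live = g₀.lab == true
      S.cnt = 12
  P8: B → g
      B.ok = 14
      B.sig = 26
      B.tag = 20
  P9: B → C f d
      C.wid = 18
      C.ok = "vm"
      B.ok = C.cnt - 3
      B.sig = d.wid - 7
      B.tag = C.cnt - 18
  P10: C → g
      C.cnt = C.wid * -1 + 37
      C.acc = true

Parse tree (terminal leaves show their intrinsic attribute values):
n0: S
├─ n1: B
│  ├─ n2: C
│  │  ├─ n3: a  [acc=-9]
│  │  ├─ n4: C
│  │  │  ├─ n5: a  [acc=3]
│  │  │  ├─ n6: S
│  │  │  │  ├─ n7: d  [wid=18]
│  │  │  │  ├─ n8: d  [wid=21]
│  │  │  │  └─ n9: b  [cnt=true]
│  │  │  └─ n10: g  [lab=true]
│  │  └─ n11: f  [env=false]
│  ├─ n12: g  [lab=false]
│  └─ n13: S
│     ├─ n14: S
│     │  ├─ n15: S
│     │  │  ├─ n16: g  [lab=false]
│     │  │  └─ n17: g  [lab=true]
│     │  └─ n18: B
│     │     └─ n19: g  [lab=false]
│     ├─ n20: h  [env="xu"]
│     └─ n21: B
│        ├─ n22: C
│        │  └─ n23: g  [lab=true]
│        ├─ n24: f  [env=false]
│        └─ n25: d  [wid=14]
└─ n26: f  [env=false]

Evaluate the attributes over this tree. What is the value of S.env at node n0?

1. n2.wid = 25  [25]
2. n2.ok = "vn"  ["vn"]
3. n3.acc = -9  [terminal]
4. n4.wid = 23  [23]
5. n4.ok = "vnk"  [C₀.ok ++ "k"]
6. n5.acc = 3  [terminal]
7. n7.wid = 18  [terminal]
8. n8.wid = 21  [terminal]
9. n9.cnt = true  [terminal]
10. n6.env = 27  [d₀.wid + d₁.wid - 12]
11. n6.live = false  [d₁.wid > 21]
12. n6.cnt = 6  [d₁.wid - 15]
13. n10.lab = true  [terminal]
14. n4.cnt = 4  [S.cnt - 2]
15. n4.acc = false  [S.live and g.lab]
16. n11.env = false  [terminal]
17. n2.cnt = 15  [len(C₀.ok) + 13]
18. n2.acc = false  [C₀.wid > 25]
19. n12.lab = false  [terminal]
20. n16.lab = false  [terminal]
21. n17.lab = true  [terminal]
22. n15.env = 6  [6]
23. n15.live = false  [g₀.lab == true]
24. n15.cnt = 12  [12]
25. n19.lab = false  [terminal]
26. n18.ok = 14  [14]
27. n18.sig = 26  [26]
28. n18.tag = 20  [20]
29. n14.env = 16  [B.tag - 4]
30. n14.live = false  [S₁.live == true]
31. n14.cnt = 1  [B.tag - 19]
32. n20.env = "xu"  [terminal]
33. n22.wid = 18  [18]
34. n22.ok = "vm"  ["vm"]
35. n23.lab = true  [terminal]
36. n22.cnt = 19  [C.wid * -1 + 37]
37. n22.acc = true  [true]
38. n24.env = false  [terminal]
39. n25.wid = 14  [terminal]
40. n21.ok = 16  [C.cnt - 3]
41. n21.sig = 7  [d.wid - 7]
42. n21.tag = 1  [C.cnt - 18]
43. n13.env = 26  [len(h.env) + 24]
44. n13.live = false  [B.ok == 17]
45. n13.cnt = 9  [len(h.env) + 7]
46. n1.ok = 0  [S.env * -2 + 52]
47. n1.sig = 20  [S.env * -2 + 72]
48. n1.tag = 22  [C.cnt + 7]
49. n26.env = false  [terminal]
50. n0.env = 20  [B.sig + B.tag - 22]
51. n0.live = true  [B.tag > 21]
52. n0.cnt = 28  [28]

20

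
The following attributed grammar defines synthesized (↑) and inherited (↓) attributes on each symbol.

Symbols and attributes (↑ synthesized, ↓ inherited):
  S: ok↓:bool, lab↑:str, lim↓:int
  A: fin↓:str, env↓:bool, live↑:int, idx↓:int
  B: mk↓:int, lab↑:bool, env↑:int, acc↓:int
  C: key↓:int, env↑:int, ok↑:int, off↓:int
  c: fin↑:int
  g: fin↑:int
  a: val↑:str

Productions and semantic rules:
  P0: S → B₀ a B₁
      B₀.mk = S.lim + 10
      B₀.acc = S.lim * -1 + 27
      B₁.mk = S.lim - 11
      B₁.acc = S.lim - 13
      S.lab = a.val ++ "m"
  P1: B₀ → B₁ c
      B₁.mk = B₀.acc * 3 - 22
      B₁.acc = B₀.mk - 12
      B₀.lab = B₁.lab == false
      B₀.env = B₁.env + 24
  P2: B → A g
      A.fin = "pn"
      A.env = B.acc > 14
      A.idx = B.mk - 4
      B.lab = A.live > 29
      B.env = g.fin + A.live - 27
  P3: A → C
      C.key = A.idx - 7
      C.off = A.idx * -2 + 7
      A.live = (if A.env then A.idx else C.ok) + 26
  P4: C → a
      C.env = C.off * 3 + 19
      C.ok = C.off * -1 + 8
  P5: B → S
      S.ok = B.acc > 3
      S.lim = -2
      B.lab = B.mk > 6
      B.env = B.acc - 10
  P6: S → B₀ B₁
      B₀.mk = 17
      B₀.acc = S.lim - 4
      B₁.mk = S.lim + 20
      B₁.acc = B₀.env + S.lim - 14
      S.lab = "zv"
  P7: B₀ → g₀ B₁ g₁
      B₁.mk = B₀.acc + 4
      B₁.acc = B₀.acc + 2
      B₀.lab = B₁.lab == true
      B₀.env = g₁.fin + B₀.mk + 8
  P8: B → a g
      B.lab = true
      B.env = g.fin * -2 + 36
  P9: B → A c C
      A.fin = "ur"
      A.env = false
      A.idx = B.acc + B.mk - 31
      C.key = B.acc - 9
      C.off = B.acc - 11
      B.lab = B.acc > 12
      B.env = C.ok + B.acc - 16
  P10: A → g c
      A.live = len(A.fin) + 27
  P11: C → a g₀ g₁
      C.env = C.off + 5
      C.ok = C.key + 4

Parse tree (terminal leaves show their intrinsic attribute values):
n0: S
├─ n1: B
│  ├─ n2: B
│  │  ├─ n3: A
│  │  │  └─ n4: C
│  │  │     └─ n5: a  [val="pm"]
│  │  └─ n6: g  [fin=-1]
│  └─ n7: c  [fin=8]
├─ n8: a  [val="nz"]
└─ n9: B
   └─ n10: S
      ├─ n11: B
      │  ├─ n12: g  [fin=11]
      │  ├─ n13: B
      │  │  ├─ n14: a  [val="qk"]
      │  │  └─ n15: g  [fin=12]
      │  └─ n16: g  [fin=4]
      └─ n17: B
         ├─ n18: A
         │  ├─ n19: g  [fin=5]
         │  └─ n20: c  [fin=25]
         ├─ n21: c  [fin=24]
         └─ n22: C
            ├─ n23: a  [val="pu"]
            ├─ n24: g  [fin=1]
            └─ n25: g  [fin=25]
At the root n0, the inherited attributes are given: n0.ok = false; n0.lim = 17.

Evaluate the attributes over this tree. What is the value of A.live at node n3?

1. n0.ok = false  [given at root]
2. n0.lim = 17  [given at root]
3. n1.mk = 27  [S.lim + 10]
4. n1.acc = 10  [S.lim * -1 + 27]
5. n2.mk = 8  [B₀.acc * 3 - 22]
6. n2.acc = 15  [B₀.mk - 12]
7. n3.fin = "pn"  ["pn"]
8. n3.env = true  [B.acc > 14]
9. n3.idx = 4  [B.mk - 4]
10. n4.key = -3  [A.idx - 7]
11. n4.off = -1  [A.idx * -2 + 7]
12. n5.val = "pm"  [terminal]
13. n4.env = 16  [C.off * 3 + 19]
14. n4.ok = 9  [C.off * -1 + 8]
15. n3.live = 30  [(if A.env then A.idx else C.ok) + 26]
16. n6.fin = -1  [terminal]
17. n2.lab = true  [A.live > 29]
18. n2.env = 2  [g.fin + A.live - 27]
19. n7.fin = 8  [terminal]
20. n1.lab = false  [B₁.lab == false]
21. n1.env = 26  [B₁.env + 24]
22. n8.val = "nz"  [terminal]
23. n9.mk = 6  [S.lim - 11]
24. n9.acc = 4  [S.lim - 13]
25. n10.ok = true  [B.acc > 3]
26. n10.lim = -2  [-2]
27. n11.mk = 17  [17]
28. n11.acc = -6  [S.lim - 4]
29. n12.fin = 11  [terminal]
30. n13.mk = -2  [B₀.acc + 4]
31. n13.acc = -4  [B₀.acc + 2]
32. n14.val = "qk"  [terminal]
33. n15.fin = 12  [terminal]
34. n13.lab = true  [true]
35. n13.env = 12  [g.fin * -2 + 36]
36. n16.fin = 4  [terminal]
37. n11.lab = true  [B₁.lab == true]
38. n11.env = 29  [g₁.fin + B₀.mk + 8]
39. n17.mk = 18  [S.lim + 20]
40. n17.acc = 13  [B₀.env + S.lim - 14]
41. n18.fin = "ur"  ["ur"]
42. n18.env = false  [false]
43. n18.idx = 0  [B.acc + B.mk - 31]
44. n19.fin = 5  [terminal]
45. n20.fin = 25  [terminal]
46. n18.live = 29  [len(A.fin) + 27]
47. n21.fin = 24  [terminal]
48. n22.key = 4  [B.acc - 9]
49. n22.off = 2  [B.acc - 11]
50. n23.val = "pu"  [terminal]
51. n24.fin = 1  [terminal]
52. n25.fin = 25  [terminal]
53. n22.env = 7  [C.off + 5]
54. n22.ok = 8  [C.key + 4]
55. n17.lab = true  [B.acc > 12]
56. n17.env = 5  [C.ok + B.acc - 16]
57. n10.lab = "zv"  ["zv"]
58. n9.lab = false  [B.mk > 6]
59. n9.env = -6  [B.acc - 10]
60. n0.lab = "nzm"  [a.val ++ "m"]

30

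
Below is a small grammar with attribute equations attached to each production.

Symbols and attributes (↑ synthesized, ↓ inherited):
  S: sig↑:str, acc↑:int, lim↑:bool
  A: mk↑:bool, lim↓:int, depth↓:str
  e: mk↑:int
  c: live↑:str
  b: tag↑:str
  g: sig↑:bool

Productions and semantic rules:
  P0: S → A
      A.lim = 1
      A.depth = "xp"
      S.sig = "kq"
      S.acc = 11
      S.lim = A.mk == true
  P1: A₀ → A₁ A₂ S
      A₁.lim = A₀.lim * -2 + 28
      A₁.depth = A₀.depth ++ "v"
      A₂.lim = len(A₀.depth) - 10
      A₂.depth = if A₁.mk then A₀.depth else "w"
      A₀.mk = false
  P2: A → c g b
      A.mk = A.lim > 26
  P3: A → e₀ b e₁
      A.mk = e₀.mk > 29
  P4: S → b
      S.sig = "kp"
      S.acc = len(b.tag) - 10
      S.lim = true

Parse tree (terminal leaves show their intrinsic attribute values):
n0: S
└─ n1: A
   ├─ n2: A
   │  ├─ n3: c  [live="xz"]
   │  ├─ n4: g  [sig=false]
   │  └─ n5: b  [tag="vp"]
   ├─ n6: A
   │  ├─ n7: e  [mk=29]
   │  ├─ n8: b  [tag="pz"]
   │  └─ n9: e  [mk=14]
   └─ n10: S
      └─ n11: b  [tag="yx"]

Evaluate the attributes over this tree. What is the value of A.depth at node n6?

"w"

1. n1.lim = 1  [1]
2. n1.depth = "xp"  ["xp"]
3. n2.lim = 26  [A₀.lim * -2 + 28]
4. n2.depth = "xpv"  [A₀.depth ++ "v"]
5. n3.live = "xz"  [terminal]
6. n4.sig = false  [terminal]
7. n5.tag = "vp"  [terminal]
8. n2.mk = false  [A.lim > 26]
9. n6.lim = -8  [len(A₀.depth) - 10]
10. n6.depth = "w"  [if A₁.mk then A₀.depth else "w"]
11. n7.mk = 29  [terminal]
12. n8.tag = "pz"  [terminal]
13. n9.mk = 14  [terminal]
14. n6.mk = false  [e₀.mk > 29]
15. n11.tag = "yx"  [terminal]
16. n10.sig = "kp"  ["kp"]
17. n10.acc = -8  [len(b.tag) - 10]
18. n10.lim = true  [true]
19. n1.mk = false  [false]
20. n0.sig = "kq"  ["kq"]
21. n0.acc = 11  [11]
22. n0.lim = false  [A.mk == true]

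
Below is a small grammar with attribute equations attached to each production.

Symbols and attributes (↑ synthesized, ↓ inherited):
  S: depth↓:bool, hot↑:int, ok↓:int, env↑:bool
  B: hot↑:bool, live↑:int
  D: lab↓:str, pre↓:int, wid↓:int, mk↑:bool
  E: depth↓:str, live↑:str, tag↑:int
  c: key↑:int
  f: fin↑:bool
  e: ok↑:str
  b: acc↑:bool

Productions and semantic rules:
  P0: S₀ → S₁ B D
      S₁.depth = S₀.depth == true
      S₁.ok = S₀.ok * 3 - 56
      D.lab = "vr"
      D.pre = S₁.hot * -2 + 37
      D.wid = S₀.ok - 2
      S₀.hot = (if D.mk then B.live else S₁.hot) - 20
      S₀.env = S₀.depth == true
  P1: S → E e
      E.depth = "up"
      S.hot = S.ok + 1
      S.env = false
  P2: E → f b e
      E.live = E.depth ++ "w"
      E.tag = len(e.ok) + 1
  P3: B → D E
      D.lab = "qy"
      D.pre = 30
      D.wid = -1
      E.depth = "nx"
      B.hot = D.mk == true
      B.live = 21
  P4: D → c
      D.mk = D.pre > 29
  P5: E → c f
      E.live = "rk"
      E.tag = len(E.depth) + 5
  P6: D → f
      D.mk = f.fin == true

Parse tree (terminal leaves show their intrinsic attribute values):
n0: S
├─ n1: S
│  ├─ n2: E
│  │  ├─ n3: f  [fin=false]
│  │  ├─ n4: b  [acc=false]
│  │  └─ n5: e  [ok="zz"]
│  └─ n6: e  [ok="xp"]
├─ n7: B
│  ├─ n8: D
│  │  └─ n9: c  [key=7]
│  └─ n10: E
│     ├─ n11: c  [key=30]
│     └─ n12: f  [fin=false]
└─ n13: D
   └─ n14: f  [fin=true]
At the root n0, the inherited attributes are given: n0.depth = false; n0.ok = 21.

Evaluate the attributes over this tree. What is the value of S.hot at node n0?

1. n0.depth = false  [given at root]
2. n0.ok = 21  [given at root]
3. n1.depth = false  [S₀.depth == true]
4. n1.ok = 7  [S₀.ok * 3 - 56]
5. n2.depth = "up"  ["up"]
6. n3.fin = false  [terminal]
7. n4.acc = false  [terminal]
8. n5.ok = "zz"  [terminal]
9. n2.live = "upw"  [E.depth ++ "w"]
10. n2.tag = 3  [len(e.ok) + 1]
11. n6.ok = "xp"  [terminal]
12. n1.hot = 8  [S.ok + 1]
13. n1.env = false  [false]
14. n8.lab = "qy"  ["qy"]
15. n8.pre = 30  [30]
16. n8.wid = -1  [-1]
17. n9.key = 7  [terminal]
18. n8.mk = true  [D.pre > 29]
19. n10.depth = "nx"  ["nx"]
20. n11.key = 30  [terminal]
21. n12.fin = false  [terminal]
22. n10.live = "rk"  ["rk"]
23. n10.tag = 7  [len(E.depth) + 5]
24. n7.hot = true  [D.mk == true]
25. n7.live = 21  [21]
26. n13.lab = "vr"  ["vr"]
27. n13.pre = 21  [S₁.hot * -2 + 37]
28. n13.wid = 19  [S₀.ok - 2]
29. n14.fin = true  [terminal]
30. n13.mk = true  [f.fin == true]
31. n0.hot = 1  [(if D.mk then B.live else S₁.hot) - 20]
32. n0.env = false  [S₀.depth == true]

1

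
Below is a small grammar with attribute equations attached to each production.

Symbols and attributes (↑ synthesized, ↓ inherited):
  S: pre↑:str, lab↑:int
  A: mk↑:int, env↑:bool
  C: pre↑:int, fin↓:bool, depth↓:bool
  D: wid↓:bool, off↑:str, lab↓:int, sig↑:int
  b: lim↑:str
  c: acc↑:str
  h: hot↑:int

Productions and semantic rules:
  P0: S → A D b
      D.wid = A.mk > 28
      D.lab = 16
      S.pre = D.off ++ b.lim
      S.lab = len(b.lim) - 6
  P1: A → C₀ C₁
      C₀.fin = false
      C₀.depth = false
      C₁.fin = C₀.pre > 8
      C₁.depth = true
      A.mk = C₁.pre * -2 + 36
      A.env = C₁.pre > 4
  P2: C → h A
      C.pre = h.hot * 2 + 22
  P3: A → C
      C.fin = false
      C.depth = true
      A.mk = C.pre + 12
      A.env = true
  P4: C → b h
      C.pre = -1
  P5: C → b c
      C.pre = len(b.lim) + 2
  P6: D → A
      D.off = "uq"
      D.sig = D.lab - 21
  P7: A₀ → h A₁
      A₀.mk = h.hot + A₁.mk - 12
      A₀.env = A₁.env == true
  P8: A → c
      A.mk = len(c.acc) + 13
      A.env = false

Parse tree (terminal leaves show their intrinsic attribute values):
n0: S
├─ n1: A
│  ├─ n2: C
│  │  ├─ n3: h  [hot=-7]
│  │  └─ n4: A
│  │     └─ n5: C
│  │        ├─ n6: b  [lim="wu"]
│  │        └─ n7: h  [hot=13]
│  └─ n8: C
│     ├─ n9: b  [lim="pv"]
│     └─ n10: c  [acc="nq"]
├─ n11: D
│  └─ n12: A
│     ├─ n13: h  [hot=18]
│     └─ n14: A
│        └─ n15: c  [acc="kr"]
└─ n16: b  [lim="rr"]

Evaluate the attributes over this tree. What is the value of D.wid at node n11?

1. n2.fin = false  [false]
2. n2.depth = false  [false]
3. n3.hot = -7  [terminal]
4. n5.fin = false  [false]
5. n5.depth = true  [true]
6. n6.lim = "wu"  [terminal]
7. n7.hot = 13  [terminal]
8. n5.pre = -1  [-1]
9. n4.mk = 11  [C.pre + 12]
10. n4.env = true  [true]
11. n2.pre = 8  [h.hot * 2 + 22]
12. n8.fin = false  [C₀.pre > 8]
13. n8.depth = true  [true]
14. n9.lim = "pv"  [terminal]
15. n10.acc = "nq"  [terminal]
16. n8.pre = 4  [len(b.lim) + 2]
17. n1.mk = 28  [C₁.pre * -2 + 36]
18. n1.env = false  [C₁.pre > 4]
19. n11.wid = false  [A.mk > 28]
20. n11.lab = 16  [16]
21. n13.hot = 18  [terminal]
22. n15.acc = "kr"  [terminal]
23. n14.mk = 15  [len(c.acc) + 13]
24. n14.env = false  [false]
25. n12.mk = 21  [h.hot + A₁.mk - 12]
26. n12.env = false  [A₁.env == true]
27. n11.off = "uq"  ["uq"]
28. n11.sig = -5  [D.lab - 21]
29. n16.lim = "rr"  [terminal]
30. n0.pre = "uqrr"  [D.off ++ b.lim]
31. n0.lab = -4  [len(b.lim) - 6]

false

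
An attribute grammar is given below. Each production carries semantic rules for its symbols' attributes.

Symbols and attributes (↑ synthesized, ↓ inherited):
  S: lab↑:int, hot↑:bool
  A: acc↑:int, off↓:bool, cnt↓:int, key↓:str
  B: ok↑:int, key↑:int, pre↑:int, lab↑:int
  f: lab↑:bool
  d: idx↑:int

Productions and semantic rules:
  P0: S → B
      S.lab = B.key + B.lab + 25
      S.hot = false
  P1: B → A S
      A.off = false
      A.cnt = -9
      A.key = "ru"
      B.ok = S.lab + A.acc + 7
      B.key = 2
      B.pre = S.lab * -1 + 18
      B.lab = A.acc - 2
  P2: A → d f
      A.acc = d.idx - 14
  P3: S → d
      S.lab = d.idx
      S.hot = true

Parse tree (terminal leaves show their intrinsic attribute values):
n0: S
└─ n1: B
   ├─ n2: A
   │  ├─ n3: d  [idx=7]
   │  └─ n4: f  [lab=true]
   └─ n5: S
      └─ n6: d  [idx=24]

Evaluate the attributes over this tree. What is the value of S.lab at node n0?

18

1. n2.off = false  [false]
2. n2.cnt = -9  [-9]
3. n2.key = "ru"  ["ru"]
4. n3.idx = 7  [terminal]
5. n4.lab = true  [terminal]
6. n2.acc = -7  [d.idx - 14]
7. n6.idx = 24  [terminal]
8. n5.lab = 24  [d.idx]
9. n5.hot = true  [true]
10. n1.ok = 24  [S.lab + A.acc + 7]
11. n1.key = 2  [2]
12. n1.pre = -6  [S.lab * -1 + 18]
13. n1.lab = -9  [A.acc - 2]
14. n0.lab = 18  [B.key + B.lab + 25]
15. n0.hot = false  [false]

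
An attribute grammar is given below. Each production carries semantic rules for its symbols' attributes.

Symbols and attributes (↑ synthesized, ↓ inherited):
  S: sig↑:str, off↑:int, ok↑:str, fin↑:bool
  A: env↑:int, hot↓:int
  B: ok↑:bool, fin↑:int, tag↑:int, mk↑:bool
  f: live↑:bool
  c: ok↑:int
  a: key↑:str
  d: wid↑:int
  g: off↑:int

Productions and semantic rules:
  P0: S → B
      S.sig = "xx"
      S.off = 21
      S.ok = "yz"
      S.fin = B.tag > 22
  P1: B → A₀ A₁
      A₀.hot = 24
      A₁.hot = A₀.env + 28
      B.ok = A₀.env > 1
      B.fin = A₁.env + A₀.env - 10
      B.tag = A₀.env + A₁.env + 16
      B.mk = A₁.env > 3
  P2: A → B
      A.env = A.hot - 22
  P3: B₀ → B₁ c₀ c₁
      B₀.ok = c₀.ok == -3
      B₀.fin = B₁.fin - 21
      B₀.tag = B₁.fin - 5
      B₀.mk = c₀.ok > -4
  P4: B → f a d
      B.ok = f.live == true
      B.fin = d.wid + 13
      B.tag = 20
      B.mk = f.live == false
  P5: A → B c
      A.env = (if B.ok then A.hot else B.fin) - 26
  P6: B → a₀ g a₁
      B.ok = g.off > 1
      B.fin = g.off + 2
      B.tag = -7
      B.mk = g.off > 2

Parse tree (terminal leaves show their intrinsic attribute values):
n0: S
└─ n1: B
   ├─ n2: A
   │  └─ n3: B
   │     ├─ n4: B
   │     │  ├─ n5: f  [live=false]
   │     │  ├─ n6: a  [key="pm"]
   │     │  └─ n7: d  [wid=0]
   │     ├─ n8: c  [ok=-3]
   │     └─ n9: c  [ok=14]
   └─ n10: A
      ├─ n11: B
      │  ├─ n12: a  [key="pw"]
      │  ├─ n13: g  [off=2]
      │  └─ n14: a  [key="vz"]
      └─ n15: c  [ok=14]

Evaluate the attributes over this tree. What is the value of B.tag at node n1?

1. n2.hot = 24  [24]
2. n5.live = false  [terminal]
3. n6.key = "pm"  [terminal]
4. n7.wid = 0  [terminal]
5. n4.ok = false  [f.live == true]
6. n4.fin = 13  [d.wid + 13]
7. n4.tag = 20  [20]
8. n4.mk = true  [f.live == false]
9. n8.ok = -3  [terminal]
10. n9.ok = 14  [terminal]
11. n3.ok = true  [c₀.ok == -3]
12. n3.fin = -8  [B₁.fin - 21]
13. n3.tag = 8  [B₁.fin - 5]
14. n3.mk = true  [c₀.ok > -4]
15. n2.env = 2  [A.hot - 22]
16. n10.hot = 30  [A₀.env + 28]
17. n12.key = "pw"  [terminal]
18. n13.off = 2  [terminal]
19. n14.key = "vz"  [terminal]
20. n11.ok = true  [g.off > 1]
21. n11.fin = 4  [g.off + 2]
22. n11.tag = -7  [-7]
23. n11.mk = false  [g.off > 2]
24. n15.ok = 14  [terminal]
25. n10.env = 4  [(if B.ok then A.hot else B.fin) - 26]
26. n1.ok = true  [A₀.env > 1]
27. n1.fin = -4  [A₁.env + A₀.env - 10]
28. n1.tag = 22  [A₀.env + A₁.env + 16]
29. n1.mk = true  [A₁.env > 3]
30. n0.sig = "xx"  ["xx"]
31. n0.off = 21  [21]
32. n0.ok = "yz"  ["yz"]
33. n0.fin = false  [B.tag > 22]

22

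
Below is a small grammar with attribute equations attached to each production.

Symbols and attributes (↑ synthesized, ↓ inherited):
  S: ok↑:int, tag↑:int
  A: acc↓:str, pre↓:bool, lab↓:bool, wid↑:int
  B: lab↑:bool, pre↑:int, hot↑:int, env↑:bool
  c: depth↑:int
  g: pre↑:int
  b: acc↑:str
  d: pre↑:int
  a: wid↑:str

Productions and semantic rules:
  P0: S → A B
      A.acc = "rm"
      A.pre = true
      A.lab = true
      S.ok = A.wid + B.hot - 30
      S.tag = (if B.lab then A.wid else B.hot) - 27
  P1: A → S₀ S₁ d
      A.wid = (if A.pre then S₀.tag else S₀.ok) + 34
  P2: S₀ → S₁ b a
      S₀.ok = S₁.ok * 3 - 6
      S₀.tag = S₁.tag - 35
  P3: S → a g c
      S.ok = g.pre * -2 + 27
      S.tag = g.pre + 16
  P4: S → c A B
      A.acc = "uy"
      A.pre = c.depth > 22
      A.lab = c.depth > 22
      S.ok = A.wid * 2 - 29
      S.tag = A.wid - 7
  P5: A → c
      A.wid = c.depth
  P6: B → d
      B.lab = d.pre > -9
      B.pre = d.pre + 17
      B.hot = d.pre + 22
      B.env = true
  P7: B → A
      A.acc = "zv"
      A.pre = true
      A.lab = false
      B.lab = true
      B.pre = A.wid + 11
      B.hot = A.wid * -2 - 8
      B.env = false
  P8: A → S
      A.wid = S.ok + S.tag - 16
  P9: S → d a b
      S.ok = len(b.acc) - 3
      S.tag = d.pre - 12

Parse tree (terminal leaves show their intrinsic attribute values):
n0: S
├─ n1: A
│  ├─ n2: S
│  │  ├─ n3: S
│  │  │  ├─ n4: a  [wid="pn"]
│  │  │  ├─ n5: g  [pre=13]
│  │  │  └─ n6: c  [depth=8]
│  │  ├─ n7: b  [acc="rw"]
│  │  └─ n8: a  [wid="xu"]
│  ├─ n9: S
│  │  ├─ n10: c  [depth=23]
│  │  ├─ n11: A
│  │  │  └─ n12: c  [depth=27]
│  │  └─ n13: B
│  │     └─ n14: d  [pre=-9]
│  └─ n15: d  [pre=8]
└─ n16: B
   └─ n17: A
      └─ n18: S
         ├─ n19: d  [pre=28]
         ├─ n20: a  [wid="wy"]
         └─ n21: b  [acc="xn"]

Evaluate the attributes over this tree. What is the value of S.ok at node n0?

-8

1. n1.acc = "rm"  ["rm"]
2. n1.pre = true  [true]
3. n1.lab = true  [true]
4. n4.wid = "pn"  [terminal]
5. n5.pre = 13  [terminal]
6. n6.depth = 8  [terminal]
7. n3.ok = 1  [g.pre * -2 + 27]
8. n3.tag = 29  [g.pre + 16]
9. n7.acc = "rw"  [terminal]
10. n8.wid = "xu"  [terminal]
11. n2.ok = -3  [S₁.ok * 3 - 6]
12. n2.tag = -6  [S₁.tag - 35]
13. n10.depth = 23  [terminal]
14. n11.acc = "uy"  ["uy"]
15. n11.pre = true  [c.depth > 22]
16. n11.lab = true  [c.depth > 22]
17. n12.depth = 27  [terminal]
18. n11.wid = 27  [c.depth]
19. n14.pre = -9  [terminal]
20. n13.lab = false  [d.pre > -9]
21. n13.pre = 8  [d.pre + 17]
22. n13.hot = 13  [d.pre + 22]
23. n13.env = true  [true]
24. n9.ok = 25  [A.wid * 2 - 29]
25. n9.tag = 20  [A.wid - 7]
26. n15.pre = 8  [terminal]
27. n1.wid = 28  [(if A.pre then S₀.tag else S₀.ok) + 34]
28. n17.acc = "zv"  ["zv"]
29. n17.pre = true  [true]
30. n17.lab = false  [false]
31. n19.pre = 28  [terminal]
32. n20.wid = "wy"  [terminal]
33. n21.acc = "xn"  [terminal]
34. n18.ok = -1  [len(b.acc) - 3]
35. n18.tag = 16  [d.pre - 12]
36. n17.wid = -1  [S.ok + S.tag - 16]
37. n16.lab = true  [true]
38. n16.pre = 10  [A.wid + 11]
39. n16.hot = -6  [A.wid * -2 - 8]
40. n16.env = false  [false]
41. n0.ok = -8  [A.wid + B.hot - 30]
42. n0.tag = 1  [(if B.lab then A.wid else B.hot) - 27]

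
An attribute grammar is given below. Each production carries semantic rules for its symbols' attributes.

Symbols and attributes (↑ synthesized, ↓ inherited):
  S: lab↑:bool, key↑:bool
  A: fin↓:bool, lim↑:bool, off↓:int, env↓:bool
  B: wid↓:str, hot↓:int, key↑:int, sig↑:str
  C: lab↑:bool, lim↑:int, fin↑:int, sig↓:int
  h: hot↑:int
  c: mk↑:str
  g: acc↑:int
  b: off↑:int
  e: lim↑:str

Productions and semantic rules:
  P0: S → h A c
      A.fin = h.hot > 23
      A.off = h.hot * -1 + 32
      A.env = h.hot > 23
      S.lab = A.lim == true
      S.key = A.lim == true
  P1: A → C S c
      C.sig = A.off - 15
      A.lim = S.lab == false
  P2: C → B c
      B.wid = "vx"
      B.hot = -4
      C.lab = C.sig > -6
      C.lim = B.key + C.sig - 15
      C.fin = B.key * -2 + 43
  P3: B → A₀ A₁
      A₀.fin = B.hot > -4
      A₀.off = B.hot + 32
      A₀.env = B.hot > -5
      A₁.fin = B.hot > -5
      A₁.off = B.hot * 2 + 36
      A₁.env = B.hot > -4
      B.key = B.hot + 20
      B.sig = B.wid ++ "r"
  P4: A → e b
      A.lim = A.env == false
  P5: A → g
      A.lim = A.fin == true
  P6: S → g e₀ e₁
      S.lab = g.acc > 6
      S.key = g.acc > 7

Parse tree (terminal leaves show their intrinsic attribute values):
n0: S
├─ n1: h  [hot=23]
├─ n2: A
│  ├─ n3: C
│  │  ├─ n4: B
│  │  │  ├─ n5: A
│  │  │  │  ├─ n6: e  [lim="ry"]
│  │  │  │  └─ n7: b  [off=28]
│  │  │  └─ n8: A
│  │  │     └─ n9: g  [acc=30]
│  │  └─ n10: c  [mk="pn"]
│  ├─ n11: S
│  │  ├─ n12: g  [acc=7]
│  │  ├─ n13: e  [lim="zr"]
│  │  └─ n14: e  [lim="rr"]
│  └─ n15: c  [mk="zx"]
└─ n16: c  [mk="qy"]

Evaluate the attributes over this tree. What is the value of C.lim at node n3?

1. n1.hot = 23  [terminal]
2. n2.fin = false  [h.hot > 23]
3. n2.off = 9  [h.hot * -1 + 32]
4. n2.env = false  [h.hot > 23]
5. n3.sig = -6  [A.off - 15]
6. n4.wid = "vx"  ["vx"]
7. n4.hot = -4  [-4]
8. n5.fin = false  [B.hot > -4]
9. n5.off = 28  [B.hot + 32]
10. n5.env = true  [B.hot > -5]
11. n6.lim = "ry"  [terminal]
12. n7.off = 28  [terminal]
13. n5.lim = false  [A.env == false]
14. n8.fin = true  [B.hot > -5]
15. n8.off = 28  [B.hot * 2 + 36]
16. n8.env = false  [B.hot > -4]
17. n9.acc = 30  [terminal]
18. n8.lim = true  [A.fin == true]
19. n4.key = 16  [B.hot + 20]
20. n4.sig = "vxr"  [B.wid ++ "r"]
21. n10.mk = "pn"  [terminal]
22. n3.lab = false  [C.sig > -6]
23. n3.lim = -5  [B.key + C.sig - 15]
24. n3.fin = 11  [B.key * -2 + 43]
25. n12.acc = 7  [terminal]
26. n13.lim = "zr"  [terminal]
27. n14.lim = "rr"  [terminal]
28. n11.lab = true  [g.acc > 6]
29. n11.key = false  [g.acc > 7]
30. n15.mk = "zx"  [terminal]
31. n2.lim = false  [S.lab == false]
32. n16.mk = "qy"  [terminal]
33. n0.lab = false  [A.lim == true]
34. n0.key = false  [A.lim == true]

-5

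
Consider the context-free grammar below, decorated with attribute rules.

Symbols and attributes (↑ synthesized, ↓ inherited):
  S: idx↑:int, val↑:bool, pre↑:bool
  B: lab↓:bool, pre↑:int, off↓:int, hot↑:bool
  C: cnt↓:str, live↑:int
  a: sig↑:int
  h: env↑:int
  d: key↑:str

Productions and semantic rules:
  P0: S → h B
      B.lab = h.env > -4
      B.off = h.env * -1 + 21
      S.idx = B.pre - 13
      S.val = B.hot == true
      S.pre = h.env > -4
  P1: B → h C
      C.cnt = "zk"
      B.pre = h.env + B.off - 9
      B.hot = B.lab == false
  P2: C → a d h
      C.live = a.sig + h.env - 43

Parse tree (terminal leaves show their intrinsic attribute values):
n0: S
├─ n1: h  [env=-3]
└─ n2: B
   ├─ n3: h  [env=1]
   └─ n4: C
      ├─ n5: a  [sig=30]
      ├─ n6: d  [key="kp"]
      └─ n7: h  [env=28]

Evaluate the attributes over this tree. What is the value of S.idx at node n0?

3

1. n1.env = -3  [terminal]
2. n2.lab = true  [h.env > -4]
3. n2.off = 24  [h.env * -1 + 21]
4. n3.env = 1  [terminal]
5. n4.cnt = "zk"  ["zk"]
6. n5.sig = 30  [terminal]
7. n6.key = "kp"  [terminal]
8. n7.env = 28  [terminal]
9. n4.live = 15  [a.sig + h.env - 43]
10. n2.pre = 16  [h.env + B.off - 9]
11. n2.hot = false  [B.lab == false]
12. n0.idx = 3  [B.pre - 13]
13. n0.val = false  [B.hot == true]
14. n0.pre = true  [h.env > -4]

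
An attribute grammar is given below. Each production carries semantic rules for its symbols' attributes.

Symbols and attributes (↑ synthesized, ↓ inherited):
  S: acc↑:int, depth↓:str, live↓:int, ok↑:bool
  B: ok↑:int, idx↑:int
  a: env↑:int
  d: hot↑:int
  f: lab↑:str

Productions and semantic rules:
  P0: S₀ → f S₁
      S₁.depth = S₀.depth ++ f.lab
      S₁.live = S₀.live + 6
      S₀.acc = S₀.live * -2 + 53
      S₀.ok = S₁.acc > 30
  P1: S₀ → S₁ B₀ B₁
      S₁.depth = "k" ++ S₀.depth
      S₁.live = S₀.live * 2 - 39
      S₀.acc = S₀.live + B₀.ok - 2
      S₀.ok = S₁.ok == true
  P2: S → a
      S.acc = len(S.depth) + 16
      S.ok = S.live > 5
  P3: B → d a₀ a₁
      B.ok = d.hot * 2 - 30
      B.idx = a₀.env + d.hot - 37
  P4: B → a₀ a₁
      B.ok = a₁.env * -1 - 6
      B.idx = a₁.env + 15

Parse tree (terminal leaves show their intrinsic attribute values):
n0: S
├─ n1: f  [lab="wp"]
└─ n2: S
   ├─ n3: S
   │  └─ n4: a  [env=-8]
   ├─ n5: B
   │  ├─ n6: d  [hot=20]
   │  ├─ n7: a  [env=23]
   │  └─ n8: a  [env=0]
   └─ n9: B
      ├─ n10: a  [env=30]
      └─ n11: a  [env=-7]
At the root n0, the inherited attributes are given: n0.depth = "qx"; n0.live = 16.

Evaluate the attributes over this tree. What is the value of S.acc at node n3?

21

1. n0.depth = "qx"  [given at root]
2. n0.live = 16  [given at root]
3. n1.lab = "wp"  [terminal]
4. n2.depth = "qxwp"  [S₀.depth ++ f.lab]
5. n2.live = 22  [S₀.live + 6]
6. n3.depth = "kqxwp"  ["k" ++ S₀.depth]
7. n3.live = 5  [S₀.live * 2 - 39]
8. n4.env = -8  [terminal]
9. n3.acc = 21  [len(S.depth) + 16]
10. n3.ok = false  [S.live > 5]
11. n6.hot = 20  [terminal]
12. n7.env = 23  [terminal]
13. n8.env = 0  [terminal]
14. n5.ok = 10  [d.hot * 2 - 30]
15. n5.idx = 6  [a₀.env + d.hot - 37]
16. n10.env = 30  [terminal]
17. n11.env = -7  [terminal]
18. n9.ok = 1  [a₁.env * -1 - 6]
19. n9.idx = 8  [a₁.env + 15]
20. n2.acc = 30  [S₀.live + B₀.ok - 2]
21. n2.ok = false  [S₁.ok == true]
22. n0.acc = 21  [S₀.live * -2 + 53]
23. n0.ok = false  [S₁.acc > 30]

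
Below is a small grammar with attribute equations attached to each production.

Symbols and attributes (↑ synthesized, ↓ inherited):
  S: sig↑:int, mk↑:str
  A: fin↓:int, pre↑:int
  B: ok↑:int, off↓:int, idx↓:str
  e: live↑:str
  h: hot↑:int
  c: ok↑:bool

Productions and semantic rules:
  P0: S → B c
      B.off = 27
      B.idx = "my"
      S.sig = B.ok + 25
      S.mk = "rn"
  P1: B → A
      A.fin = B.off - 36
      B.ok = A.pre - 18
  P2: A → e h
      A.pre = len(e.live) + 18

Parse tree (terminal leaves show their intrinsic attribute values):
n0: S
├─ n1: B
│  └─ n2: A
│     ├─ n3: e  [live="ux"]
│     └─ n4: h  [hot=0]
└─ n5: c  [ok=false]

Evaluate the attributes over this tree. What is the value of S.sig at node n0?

27

1. n1.off = 27  [27]
2. n1.idx = "my"  ["my"]
3. n2.fin = -9  [B.off - 36]
4. n3.live = "ux"  [terminal]
5. n4.hot = 0  [terminal]
6. n2.pre = 20  [len(e.live) + 18]
7. n1.ok = 2  [A.pre - 18]
8. n5.ok = false  [terminal]
9. n0.sig = 27  [B.ok + 25]
10. n0.mk = "rn"  ["rn"]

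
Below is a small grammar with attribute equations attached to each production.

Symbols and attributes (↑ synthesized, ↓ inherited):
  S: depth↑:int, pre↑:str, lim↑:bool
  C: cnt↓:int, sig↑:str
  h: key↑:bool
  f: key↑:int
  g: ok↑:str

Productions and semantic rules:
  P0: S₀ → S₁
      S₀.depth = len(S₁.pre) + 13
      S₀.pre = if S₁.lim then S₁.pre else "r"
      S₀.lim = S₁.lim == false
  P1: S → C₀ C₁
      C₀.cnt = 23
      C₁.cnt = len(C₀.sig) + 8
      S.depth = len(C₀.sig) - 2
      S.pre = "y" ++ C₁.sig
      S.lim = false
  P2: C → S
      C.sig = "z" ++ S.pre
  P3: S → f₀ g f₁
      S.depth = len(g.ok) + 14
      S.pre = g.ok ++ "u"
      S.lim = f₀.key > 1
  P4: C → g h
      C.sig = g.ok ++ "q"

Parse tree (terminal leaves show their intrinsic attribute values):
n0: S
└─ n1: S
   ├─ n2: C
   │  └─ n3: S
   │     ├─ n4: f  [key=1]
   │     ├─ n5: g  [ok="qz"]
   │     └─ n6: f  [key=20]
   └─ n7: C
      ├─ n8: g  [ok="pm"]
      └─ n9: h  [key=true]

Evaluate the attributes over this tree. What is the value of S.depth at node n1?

2

1. n2.cnt = 23  [23]
2. n4.key = 1  [terminal]
3. n5.ok = "qz"  [terminal]
4. n6.key = 20  [terminal]
5. n3.depth = 16  [len(g.ok) + 14]
6. n3.pre = "qzu"  [g.ok ++ "u"]
7. n3.lim = false  [f₀.key > 1]
8. n2.sig = "zqzu"  ["z" ++ S.pre]
9. n7.cnt = 12  [len(C₀.sig) + 8]
10. n8.ok = "pm"  [terminal]
11. n9.key = true  [terminal]
12. n7.sig = "pmq"  [g.ok ++ "q"]
13. n1.depth = 2  [len(C₀.sig) - 2]
14. n1.pre = "ypmq"  ["y" ++ C₁.sig]
15. n1.lim = false  [false]
16. n0.depth = 17  [len(S₁.pre) + 13]
17. n0.pre = "r"  [if S₁.lim then S₁.pre else "r"]
18. n0.lim = true  [S₁.lim == false]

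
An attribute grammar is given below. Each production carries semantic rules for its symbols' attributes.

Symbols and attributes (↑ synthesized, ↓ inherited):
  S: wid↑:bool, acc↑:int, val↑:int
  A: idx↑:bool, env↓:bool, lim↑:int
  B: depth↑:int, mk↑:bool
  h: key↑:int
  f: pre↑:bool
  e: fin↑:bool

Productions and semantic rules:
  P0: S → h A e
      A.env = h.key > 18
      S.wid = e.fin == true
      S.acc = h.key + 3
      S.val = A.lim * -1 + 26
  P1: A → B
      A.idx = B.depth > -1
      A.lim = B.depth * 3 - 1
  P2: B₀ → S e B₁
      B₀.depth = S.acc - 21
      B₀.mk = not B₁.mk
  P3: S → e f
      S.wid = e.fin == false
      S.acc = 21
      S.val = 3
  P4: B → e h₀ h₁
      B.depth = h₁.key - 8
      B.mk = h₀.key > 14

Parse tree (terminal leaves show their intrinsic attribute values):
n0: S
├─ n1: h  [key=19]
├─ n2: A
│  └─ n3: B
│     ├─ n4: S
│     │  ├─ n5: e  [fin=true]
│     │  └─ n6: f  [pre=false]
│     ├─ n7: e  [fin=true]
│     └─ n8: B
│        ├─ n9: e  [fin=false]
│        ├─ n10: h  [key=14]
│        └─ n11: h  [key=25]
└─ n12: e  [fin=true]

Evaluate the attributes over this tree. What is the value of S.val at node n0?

1. n1.key = 19  [terminal]
2. n2.env = true  [h.key > 18]
3. n5.fin = true  [terminal]
4. n6.pre = false  [terminal]
5. n4.wid = false  [e.fin == false]
6. n4.acc = 21  [21]
7. n4.val = 3  [3]
8. n7.fin = true  [terminal]
9. n9.fin = false  [terminal]
10. n10.key = 14  [terminal]
11. n11.key = 25  [terminal]
12. n8.depth = 17  [h₁.key - 8]
13. n8.mk = false  [h₀.key > 14]
14. n3.depth = 0  [S.acc - 21]
15. n3.mk = true  [not B₁.mk]
16. n2.idx = true  [B.depth > -1]
17. n2.lim = -1  [B.depth * 3 - 1]
18. n12.fin = true  [terminal]
19. n0.wid = true  [e.fin == true]
20. n0.acc = 22  [h.key + 3]
21. n0.val = 27  [A.lim * -1 + 26]

27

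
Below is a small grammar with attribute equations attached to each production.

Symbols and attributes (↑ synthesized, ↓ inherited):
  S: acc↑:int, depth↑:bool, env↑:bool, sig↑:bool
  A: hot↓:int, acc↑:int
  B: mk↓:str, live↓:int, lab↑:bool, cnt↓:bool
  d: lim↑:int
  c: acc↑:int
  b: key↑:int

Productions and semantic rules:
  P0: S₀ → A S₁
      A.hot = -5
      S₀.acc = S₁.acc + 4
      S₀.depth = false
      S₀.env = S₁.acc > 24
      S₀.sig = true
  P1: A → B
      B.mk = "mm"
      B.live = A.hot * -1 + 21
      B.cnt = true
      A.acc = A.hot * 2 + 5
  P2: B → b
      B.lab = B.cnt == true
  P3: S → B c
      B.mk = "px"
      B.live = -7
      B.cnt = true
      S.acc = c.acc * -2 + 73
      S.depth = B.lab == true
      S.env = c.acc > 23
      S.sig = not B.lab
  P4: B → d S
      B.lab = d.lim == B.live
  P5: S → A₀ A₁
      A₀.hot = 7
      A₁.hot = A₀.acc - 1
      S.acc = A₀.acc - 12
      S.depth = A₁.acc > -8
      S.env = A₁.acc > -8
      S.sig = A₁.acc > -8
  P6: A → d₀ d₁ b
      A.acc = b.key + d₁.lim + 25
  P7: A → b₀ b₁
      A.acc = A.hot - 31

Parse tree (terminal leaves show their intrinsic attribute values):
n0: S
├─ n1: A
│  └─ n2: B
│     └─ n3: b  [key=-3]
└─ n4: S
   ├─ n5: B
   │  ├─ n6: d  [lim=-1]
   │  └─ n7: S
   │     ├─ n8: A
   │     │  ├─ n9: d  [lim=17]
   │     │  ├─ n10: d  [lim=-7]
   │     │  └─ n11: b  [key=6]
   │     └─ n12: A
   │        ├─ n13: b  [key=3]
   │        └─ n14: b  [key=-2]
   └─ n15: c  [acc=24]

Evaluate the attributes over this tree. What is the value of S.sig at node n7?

false

1. n1.hot = -5  [-5]
2. n2.mk = "mm"  ["mm"]
3. n2.live = 26  [A.hot * -1 + 21]
4. n2.cnt = true  [true]
5. n3.key = -3  [terminal]
6. n2.lab = true  [B.cnt == true]
7. n1.acc = -5  [A.hot * 2 + 5]
8. n5.mk = "px"  ["px"]
9. n5.live = -7  [-7]
10. n5.cnt = true  [true]
11. n6.lim = -1  [terminal]
12. n8.hot = 7  [7]
13. n9.lim = 17  [terminal]
14. n10.lim = -7  [terminal]
15. n11.key = 6  [terminal]
16. n8.acc = 24  [b.key + d₁.lim + 25]
17. n12.hot = 23  [A₀.acc - 1]
18. n13.key = 3  [terminal]
19. n14.key = -2  [terminal]
20. n12.acc = -8  [A.hot - 31]
21. n7.acc = 12  [A₀.acc - 12]
22. n7.depth = false  [A₁.acc > -8]
23. n7.env = false  [A₁.acc > -8]
24. n7.sig = false  [A₁.acc > -8]
25. n5.lab = false  [d.lim == B.live]
26. n15.acc = 24  [terminal]
27. n4.acc = 25  [c.acc * -2 + 73]
28. n4.depth = false  [B.lab == true]
29. n4.env = true  [c.acc > 23]
30. n4.sig = true  [not B.lab]
31. n0.acc = 29  [S₁.acc + 4]
32. n0.depth = false  [false]
33. n0.env = true  [S₁.acc > 24]
34. n0.sig = true  [true]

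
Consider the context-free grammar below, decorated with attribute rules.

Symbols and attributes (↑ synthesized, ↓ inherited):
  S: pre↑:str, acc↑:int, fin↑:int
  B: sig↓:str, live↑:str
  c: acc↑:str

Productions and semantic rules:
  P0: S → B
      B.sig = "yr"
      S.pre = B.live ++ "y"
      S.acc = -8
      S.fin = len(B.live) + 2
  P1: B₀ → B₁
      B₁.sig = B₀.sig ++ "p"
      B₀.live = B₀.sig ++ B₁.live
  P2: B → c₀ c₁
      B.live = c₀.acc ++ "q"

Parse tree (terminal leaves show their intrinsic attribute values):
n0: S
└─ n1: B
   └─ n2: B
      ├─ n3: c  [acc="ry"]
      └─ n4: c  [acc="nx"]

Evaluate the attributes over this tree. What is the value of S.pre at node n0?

1. n1.sig = "yr"  ["yr"]
2. n2.sig = "yrp"  [B₀.sig ++ "p"]
3. n3.acc = "ry"  [terminal]
4. n4.acc = "nx"  [terminal]
5. n2.live = "ryq"  [c₀.acc ++ "q"]
6. n1.live = "yrryq"  [B₀.sig ++ B₁.live]
7. n0.pre = "yrryqy"  [B.live ++ "y"]
8. n0.acc = -8  [-8]
9. n0.fin = 7  [len(B.live) + 2]

"yrryqy"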